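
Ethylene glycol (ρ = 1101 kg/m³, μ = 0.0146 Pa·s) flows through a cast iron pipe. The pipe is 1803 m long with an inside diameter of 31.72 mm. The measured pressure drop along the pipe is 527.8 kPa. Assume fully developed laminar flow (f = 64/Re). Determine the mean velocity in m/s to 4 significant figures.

For laminar flow, f = 64/Re with Re = ρVD/μ, so Darcy-Weisbach reduces to ΔP = 32μLV/D². Solving for V: V = ΔP·D²/(32μL) = 5.278e+05·(0.03172)²/(32·0.0146·1803) = 0.6304 m/s.
Check: Re = ρVD/μ = 1101·0.6304·0.03172/0.0146 = 1508 < 2300, so the laminar assumption holds.

V ≈ 0.6304 m/s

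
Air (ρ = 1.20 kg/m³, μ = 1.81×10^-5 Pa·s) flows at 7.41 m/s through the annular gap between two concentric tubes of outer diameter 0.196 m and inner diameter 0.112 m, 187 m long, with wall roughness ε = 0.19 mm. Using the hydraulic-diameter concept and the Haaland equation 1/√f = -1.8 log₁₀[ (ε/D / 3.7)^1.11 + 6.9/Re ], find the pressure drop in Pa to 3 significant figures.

Hydraulic diameter D_h = 4A/P = D_o - D_i = 0.196 - 0.112 = 0.084 m.
Re = ρVD_h/μ = 1.2·7.41·0.084/1.81e-05 = 4.127e+04.
ε/D_h = 0.00019/0.084 = 0.00226; Haaland gives 1/√f = -1.8 log₁₀[0.000271+0.000167] = 6.045, so f = 0.02736.
ΔP = f(L/D_h)(ρV²/2) = 0.02736·187/0.084·32.94 = 2007 Pa.

ΔP ≈ 2010 Pa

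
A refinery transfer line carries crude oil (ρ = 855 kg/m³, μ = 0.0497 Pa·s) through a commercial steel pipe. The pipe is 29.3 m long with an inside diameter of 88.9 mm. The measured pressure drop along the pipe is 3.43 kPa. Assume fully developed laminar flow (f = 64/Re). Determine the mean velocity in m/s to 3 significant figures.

For laminar flow, f = 64/Re with Re = ρVD/μ, so Darcy-Weisbach reduces to ΔP = 32μLV/D². Solving for V: V = ΔP·D²/(32μL) = 3430·(0.0889)²/(32·0.0497·29.3) = 0.5817 m/s.
Check: Re = ρVD/μ = 855·0.5817·0.0889/0.0497 = 889.7 < 2300, so the laminar assumption holds.

V ≈ 0.582 m/s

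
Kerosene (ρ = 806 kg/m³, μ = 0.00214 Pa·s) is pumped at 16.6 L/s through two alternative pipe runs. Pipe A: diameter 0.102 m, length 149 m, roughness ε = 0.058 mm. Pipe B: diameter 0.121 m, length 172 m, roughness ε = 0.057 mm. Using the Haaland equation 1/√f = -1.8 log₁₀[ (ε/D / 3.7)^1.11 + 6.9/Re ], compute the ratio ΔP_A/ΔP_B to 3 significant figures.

ΔP_A/ΔP_B ≈ 2.02

Pipe A: V = Q/A = 0.0166/0.008171 = 2.032 m/s; Re = 7.804e+04; ε/D = 0.000569; Haaland → f = 0.02101; ΔP_A = f(L/D)(ρV²/2) = 5.104e+04 Pa.
Pipe B: V = Q/A = 0.0166/0.0115 = 1.444 m/s; Re = 6.579e+04; ε/D = 0.000471; Haaland → f = 0.02118; ΔP_B = f(L/D)(ρV²/2) = 2.529e+04 Pa.
ΔP_A/ΔP_B = 5.104e+04/2.529e+04 = 2.02.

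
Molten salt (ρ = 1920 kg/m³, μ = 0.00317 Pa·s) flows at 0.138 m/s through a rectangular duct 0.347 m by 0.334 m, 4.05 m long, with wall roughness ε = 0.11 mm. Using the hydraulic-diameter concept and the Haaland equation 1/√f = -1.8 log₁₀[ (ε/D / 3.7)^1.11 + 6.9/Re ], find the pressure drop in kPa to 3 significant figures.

ΔP ≈ 0.00529 kPa

Hydraulic diameter D_h = 4A/P = 4·(0.347·0.334)/(2·(0.347+0.334)) = 0.4636/1.362 = 0.3404 m.
Re = ρVD_h/μ = 1920·0.138·0.3404/0.00317 = 2.845e+04.
ε/D_h = 0.00011/0.3404 = 0.000323; Haaland gives 1/√f = -1.8 log₁₀[3.12e-05+0.000243] = 6.413, so f = 0.02432.
ΔP = f(L/D_h)(ρV²/2) = 0.02432·4.05/0.3404·18.28 = 5.29 Pa.
ΔP = 0.00529 kPa.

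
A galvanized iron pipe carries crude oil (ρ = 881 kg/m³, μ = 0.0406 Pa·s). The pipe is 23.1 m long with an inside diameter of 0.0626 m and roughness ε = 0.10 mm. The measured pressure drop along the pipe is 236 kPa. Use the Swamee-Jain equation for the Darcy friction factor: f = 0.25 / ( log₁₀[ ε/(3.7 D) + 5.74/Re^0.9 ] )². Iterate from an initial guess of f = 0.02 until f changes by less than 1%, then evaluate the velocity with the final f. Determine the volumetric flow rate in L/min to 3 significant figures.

Rearranging Darcy-Weisbach: V = √(2·ΔP·D/(f·L·ρ)). With ε/D = 0.0001/0.0626 = 0.0016, iterate starting from f = 0.02:
  f = 0.02 → V = √(2·2.36e+05·0.0626/(0.02·23.1·881)) = 8.52 m/s; Re = ρVD/μ = 1.157e+04; f → 0.03257
  f = 0.03257 → V = 6.677 m/s; Re = 9070; f → 0.03435
  f = 0.03435 → V = 6.501 m/s; Re = 8831; f → 0.03456
Converged (Δf/f < 1%). With the final f = 0.03456: V = √(2·2.36e+05·0.0626/(0.03456·23.1·881)) = 6.481 m/s.
Q = V·A = 6.481·(π/4·0.0626²) = 0.01995 m³/s = 1200 L/min.

Q ≈ 1200 L/min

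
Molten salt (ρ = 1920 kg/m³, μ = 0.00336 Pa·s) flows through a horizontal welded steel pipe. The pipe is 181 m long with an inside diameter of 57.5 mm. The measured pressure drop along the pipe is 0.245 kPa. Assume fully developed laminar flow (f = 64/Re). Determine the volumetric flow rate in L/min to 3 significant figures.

For laminar flow, f = 64/Re with Re = ρVD/μ, so Darcy-Weisbach reduces to ΔP = 32μLV/D². Solving for V: V = ΔP·D²/(32μL) = 245·(0.0575)²/(32·0.00336·181) = 0.04162 m/s.
Check: Re = ρVD/μ = 1920·0.04162·0.0575/0.00336 = 1368 < 2300, so the laminar assumption holds.
Q = V·A = 0.04162·(π/4·0.0575²) = 0.0001081 m³/s = 6.49 L/min.

Q ≈ 6.49 L/min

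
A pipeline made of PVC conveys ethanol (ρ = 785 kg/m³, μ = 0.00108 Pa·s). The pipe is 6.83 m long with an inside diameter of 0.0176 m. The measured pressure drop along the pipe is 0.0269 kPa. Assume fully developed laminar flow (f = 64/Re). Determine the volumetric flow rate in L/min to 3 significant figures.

For laminar flow, f = 64/Re with Re = ρVD/μ, so Darcy-Weisbach reduces to ΔP = 32μLV/D². Solving for V: V = ΔP·D²/(32μL) = 26.9·(0.0176)²/(32·0.00108·6.83) = 0.0353 m/s.
Check: Re = ρVD/μ = 785·0.0353·0.0176/0.00108 = 451.6 < 2300, so the laminar assumption holds.
Q = V·A = 0.0353·(π/4·0.0176²) = 8.588e-06 m³/s = 0.515 L/min.

Q ≈ 0.515 L/min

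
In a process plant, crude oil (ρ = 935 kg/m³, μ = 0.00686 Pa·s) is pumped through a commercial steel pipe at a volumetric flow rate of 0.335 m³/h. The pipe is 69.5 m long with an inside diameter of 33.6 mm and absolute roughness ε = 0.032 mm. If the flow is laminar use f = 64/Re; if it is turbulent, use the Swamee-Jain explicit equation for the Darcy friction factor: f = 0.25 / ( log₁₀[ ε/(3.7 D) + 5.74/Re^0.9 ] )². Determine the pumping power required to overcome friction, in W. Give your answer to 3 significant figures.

Q = 0.335 m³/h = 0.335/3600 = 9.306e-05 m³/s.
Cross-sectional area A = πD²/4 = π(0.0336)²/4 = 0.0008867 m²; mean velocity V = Q/A = 9.306e-05/0.0008867 = 0.1049 m/s.
Reynolds number Re = ρVD/μ = 935 · 0.1049 · 0.0336 / 0.00686 = 480.6.
Re < 2300 → laminar flow, so f = 64/Re = 64/480.6 = 0.1332 (the turbulent correlation is not needed).
Darcy-Weisbach: ΔP = f(L/D)(ρV²/2) = 0.1332·(69.5/0.0336)·(935·0.1049²/2) = 0.1332·2068·5.149 = 1418 Pa.
Pumping power P = QΔP = 9.306e-05·1418 = 0.1320 W = 0.132 W.

P ≈ 0.132 W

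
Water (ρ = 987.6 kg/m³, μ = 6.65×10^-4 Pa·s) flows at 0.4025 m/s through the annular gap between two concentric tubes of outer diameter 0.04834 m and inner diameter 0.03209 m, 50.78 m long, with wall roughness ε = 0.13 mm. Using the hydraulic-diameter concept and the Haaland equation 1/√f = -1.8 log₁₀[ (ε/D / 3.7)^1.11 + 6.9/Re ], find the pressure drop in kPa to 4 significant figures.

ΔP ≈ 10.26 kPa

Hydraulic diameter D_h = 4A/P = D_o - D_i = 0.04834 - 0.03209 = 0.01625 m.
Re = ρVD_h/μ = 987.6·0.4025·0.01625/0.000665 = 9714.
ε/D_h = 0.00013/0.01625 = 0.008; Haaland gives 1/√f = -1.8 log₁₀[0.0011+0.00071] = 4.936, so f = 0.04105.
ΔP = f(L/D_h)(ρV²/2) = 0.04105·50.78/0.01625·80 = 1.026e+04 Pa.
ΔP = 10.26 kPa.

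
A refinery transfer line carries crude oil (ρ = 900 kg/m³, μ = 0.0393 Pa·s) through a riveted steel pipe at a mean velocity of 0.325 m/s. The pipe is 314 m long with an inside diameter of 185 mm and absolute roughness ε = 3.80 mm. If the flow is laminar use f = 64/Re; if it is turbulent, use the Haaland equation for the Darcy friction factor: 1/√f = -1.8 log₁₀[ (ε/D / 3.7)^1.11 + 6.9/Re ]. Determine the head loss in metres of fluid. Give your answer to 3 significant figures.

Reynolds number Re = ρVD/μ = 900 · 0.325 · 0.185 / 0.0393 = 1377.
Re < 2300 → laminar flow, so f = 64/Re = 64/1377 = 0.04648 (the turbulent correlation is not needed).
Darcy-Weisbach: ΔP = f(L/D)(ρV²/2) = 0.04648·(314/0.185)·(900·0.325²/2) = 0.04648·1697·47.53 = 3750 Pa.
Head loss h_f = ΔP/(ρg) = 3750/(900·9.81) = 0.425 m.

h_f ≈ 0.425 m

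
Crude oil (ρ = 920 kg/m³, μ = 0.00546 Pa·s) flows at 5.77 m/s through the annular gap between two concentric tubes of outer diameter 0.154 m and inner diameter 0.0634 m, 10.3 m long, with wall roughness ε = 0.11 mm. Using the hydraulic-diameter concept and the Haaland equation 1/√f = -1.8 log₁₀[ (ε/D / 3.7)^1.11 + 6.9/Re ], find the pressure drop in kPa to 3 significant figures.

Hydraulic diameter D_h = 4A/P = D_o - D_i = 0.154 - 0.0634 = 0.0906 m.
Re = ρVD_h/μ = 920·5.77·0.0906/0.00546 = 8.808e+04.
ε/D_h = 0.00011/0.0906 = 0.00121; Haaland gives 1/√f = -1.8 log₁₀[0.000136+7.83e-05] = 6.605, so f = 0.02292.
ΔP = f(L/D_h)(ρV²/2) = 0.02292·10.3/0.0906·1.531e+04 = 3.991e+04 Pa.
ΔP = 39.9 kPa.

ΔP ≈ 39.9 kPa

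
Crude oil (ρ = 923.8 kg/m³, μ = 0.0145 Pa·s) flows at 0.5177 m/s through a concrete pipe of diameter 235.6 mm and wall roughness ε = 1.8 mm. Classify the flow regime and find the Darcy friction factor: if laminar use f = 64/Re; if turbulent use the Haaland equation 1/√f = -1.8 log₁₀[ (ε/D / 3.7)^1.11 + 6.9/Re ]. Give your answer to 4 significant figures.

f ≈ 0.04192

Re = ρVD/μ = 923.8·0.5177·0.2356/0.0145 = 7771.
Re > 4000 → turbulent. ε/D = 0.0018/0.2356 = 0.00764; Haaland: 1/√f = -1.8 log₁₀[0.00105 + 0.000888] = 4.884, so f = 0.04192.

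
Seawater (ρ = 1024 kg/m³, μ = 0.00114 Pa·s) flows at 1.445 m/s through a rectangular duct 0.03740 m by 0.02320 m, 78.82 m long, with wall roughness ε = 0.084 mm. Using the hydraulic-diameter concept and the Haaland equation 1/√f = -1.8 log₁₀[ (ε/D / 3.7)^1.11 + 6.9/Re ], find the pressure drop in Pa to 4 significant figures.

Hydraulic diameter D_h = 4A/P = 4·(0.0374·0.0232)/(2·(0.0374+0.0232)) = 0.003471/0.1212 = 0.02864 m.
Re = ρVD_h/μ = 1024·1.445·0.02864/0.00114 = 3.717e+04.
ε/D_h = 8.4e-05/0.02864 = 0.00293; Haaland gives 1/√f = -1.8 log₁₀[0.000361+0.000186] = 5.871, so f = 0.02901.
ΔP = f(L/D_h)(ρV²/2) = 0.02901·78.82/0.02864·1069 = 8.536e+04 Pa.

ΔP ≈ 85360 Pa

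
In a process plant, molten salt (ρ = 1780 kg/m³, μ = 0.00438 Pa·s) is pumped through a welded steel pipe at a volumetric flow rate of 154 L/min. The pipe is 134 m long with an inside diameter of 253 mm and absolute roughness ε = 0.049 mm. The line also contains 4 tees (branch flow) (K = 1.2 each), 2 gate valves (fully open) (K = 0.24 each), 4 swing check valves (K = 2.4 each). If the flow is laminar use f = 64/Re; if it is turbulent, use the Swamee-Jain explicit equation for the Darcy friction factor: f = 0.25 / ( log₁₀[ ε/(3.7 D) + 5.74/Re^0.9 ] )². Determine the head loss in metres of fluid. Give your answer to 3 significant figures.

h_f ≈ 0.00462 m

Q = 154 L/min = 154/60000 = 0.002567 m³/s.
Cross-sectional area A = πD²/4 = π(0.253)²/4 = 0.05027 m²; mean velocity V = Q/A = 0.002567/0.05027 = 0.05106 m/s.
Reynolds number Re = ρVD/μ = 1780 · 0.05106 · 0.253 / 0.00438 = 5249.
Re > 4000 → turbulent. Relative roughness ε/D = 4.9e-05/0.253 = 0.000194. Swamee-Jain: f = 0.25/(log₁₀[0.000194/3.7 + 5.74/5249^0.9])² = 0.25/(log₁₀[5.23e-05 + 0.00258])² = 0.25/(-2.58)² = 0.03754.
Total minor-loss coefficient ΣK = 4·1.2 + 2·0.24 + 4·2.4 = 14.9.
ΔP = [f·L/D + ΣK]·(ρV²/2) = [0.03754·134/0.253 + 14.9]·(1780·0.05106²/2) = [19.89 + 14.9]·2.32 = 80.65 Pa.
Head loss h_f = ΔP/(ρg) = 80.65/(1780·9.81) = 0.00462 m.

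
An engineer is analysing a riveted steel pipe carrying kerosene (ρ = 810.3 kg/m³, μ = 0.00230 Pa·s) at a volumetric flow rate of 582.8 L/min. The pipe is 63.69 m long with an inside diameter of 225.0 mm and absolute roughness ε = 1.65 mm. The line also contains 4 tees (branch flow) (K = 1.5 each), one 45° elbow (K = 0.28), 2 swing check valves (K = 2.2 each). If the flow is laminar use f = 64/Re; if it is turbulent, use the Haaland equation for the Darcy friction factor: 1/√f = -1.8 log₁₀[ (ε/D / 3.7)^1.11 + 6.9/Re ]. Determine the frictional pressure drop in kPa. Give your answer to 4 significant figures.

Q = 582.8 L/min = 582.8/60000 = 0.009713 m³/s.
Cross-sectional area A = πD²/4 = π(0.225)²/4 = 0.03976 m²; mean velocity V = Q/A = 0.009713/0.03976 = 0.2443 m/s.
Reynolds number Re = ρVD/μ = 810.3 · 0.2443 · 0.225 / 0.0023 = 1.936e+04.
Re > 4000 → turbulent. Relative roughness ε/D = 0.00165/0.225 = 0.00733. Haaland: 1/√f = -1.8 log₁₀[(0.00733/3.7)^1.11 + 6.9/1.936e+04] = -1.8 log₁₀[0.000999 + 0.000356] = 5.162, so f = 0.03753.
Total minor-loss coefficient ΣK = 4·1.5 + 1·0.28 + 2·2.2 = 10.7.
ΔP = [f·L/D + ΣK]·(ρV²/2) = [0.03753·63.69/0.225 + 10.7]·(810.3·0.2443²/2) = [10.62 + 10.7]·24.18 = 515.1 Pa.
ΔP = 515.1 Pa = 0.5151 kPa.

ΔP ≈ 0.5151 kPa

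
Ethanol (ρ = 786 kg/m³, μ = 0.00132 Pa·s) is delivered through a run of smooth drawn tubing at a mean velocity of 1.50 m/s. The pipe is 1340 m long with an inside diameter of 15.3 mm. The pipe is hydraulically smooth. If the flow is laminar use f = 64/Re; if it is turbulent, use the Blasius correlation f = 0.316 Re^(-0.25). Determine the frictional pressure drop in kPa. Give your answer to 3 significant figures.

Reynolds number Re = ρVD/μ = 786 · 1.5 · 0.0153 / 0.00132 = 1.367e+04.
Re > 4000 → turbulent. Smooth-pipe (Blasius): f = 0.316 Re^(-0.25) = 0.316/(1.367e+04)^0.25 = 0.02923.
Darcy-Weisbach: ΔP = f(L/D)(ρV²/2) = 0.02923·(1340/0.0153)·(786·1.5²/2) = 0.02923·8.758e+04·884.2 = 2.263e+06 Pa.
ΔP = 2.263e+06 Pa = 2260 kPa.

ΔP ≈ 2260 kPa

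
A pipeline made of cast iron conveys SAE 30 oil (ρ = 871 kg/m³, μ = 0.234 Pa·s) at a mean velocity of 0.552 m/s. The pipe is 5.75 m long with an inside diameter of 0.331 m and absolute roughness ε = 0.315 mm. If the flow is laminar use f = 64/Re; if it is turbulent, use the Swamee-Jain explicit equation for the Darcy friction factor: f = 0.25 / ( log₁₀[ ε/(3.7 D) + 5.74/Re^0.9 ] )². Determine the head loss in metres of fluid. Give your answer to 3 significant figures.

Reynolds number Re = ρVD/μ = 871 · 0.552 · 0.331 / 0.234 = 680.1.
Re < 2300 → laminar flow, so f = 64/Re = 64/680.1 = 0.0941 (the turbulent correlation is not needed).
Darcy-Weisbach: ΔP = f(L/D)(ρV²/2) = 0.0941·(5.75/0.331)·(871·0.552²/2) = 0.0941·17.37·132.7 = 216.9 Pa.
Head loss h_f = ΔP/(ρg) = 216.9/(871·9.81) = 0.0254 m.

h_f ≈ 0.0254 m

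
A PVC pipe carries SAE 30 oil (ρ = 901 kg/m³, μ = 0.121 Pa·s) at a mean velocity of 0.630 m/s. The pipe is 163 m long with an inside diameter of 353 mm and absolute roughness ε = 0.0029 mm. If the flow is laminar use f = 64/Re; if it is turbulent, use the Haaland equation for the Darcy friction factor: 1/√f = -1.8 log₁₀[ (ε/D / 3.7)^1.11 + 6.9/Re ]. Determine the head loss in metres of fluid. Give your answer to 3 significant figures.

Reynolds number Re = ρVD/μ = 901 · 0.63 · 0.353 / 0.121 = 1656.
Re < 2300 → laminar flow, so f = 64/Re = 64/1656 = 0.03865 (the turbulent correlation is not needed).
Darcy-Weisbach: ΔP = f(L/D)(ρV²/2) = 0.03865·(163/0.353)·(901·0.63²/2) = 0.03865·461.8·178.8 = 3191 Pa.
Head loss h_f = ΔP/(ρg) = 3191/(901·9.81) = 0.361 m.

h_f ≈ 0.361 m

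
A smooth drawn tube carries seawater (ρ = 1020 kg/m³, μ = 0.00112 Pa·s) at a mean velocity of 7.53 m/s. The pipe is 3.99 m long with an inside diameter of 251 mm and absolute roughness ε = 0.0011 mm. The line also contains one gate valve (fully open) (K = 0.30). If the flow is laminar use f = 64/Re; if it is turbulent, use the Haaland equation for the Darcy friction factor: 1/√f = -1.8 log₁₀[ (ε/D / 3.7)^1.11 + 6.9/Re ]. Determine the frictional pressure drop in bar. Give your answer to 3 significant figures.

ΔP ≈ 0.136 bar

Reynolds number Re = ρVD/μ = 1020 · 7.53 · 0.251 / 0.00112 = 1.721e+06.
Re > 4000 → turbulent. Relative roughness ε/D = 1.1e-06/0.251 = 4.38e-06. Haaland: 1/√f = -1.8 log₁₀[(4.38e-06/3.7)^1.11 + 6.9/1.721e+06] = -1.8 log₁₀[2.64e-07 + 4.01e-06] = 9.665, so f = 0.01071.
Total minor-loss coefficient ΣK = 1·0.3 = 0.3.
ΔP = [f·L/D + ΣK]·(ρV²/2) = [0.01071·3.99/0.251 + 0.3]·(1020·7.53²/2) = [0.1702 + 0.3]·2.892e+04 = 1.36e+04 Pa.
ΔP = 1.36e+04 Pa = 0.136 bar.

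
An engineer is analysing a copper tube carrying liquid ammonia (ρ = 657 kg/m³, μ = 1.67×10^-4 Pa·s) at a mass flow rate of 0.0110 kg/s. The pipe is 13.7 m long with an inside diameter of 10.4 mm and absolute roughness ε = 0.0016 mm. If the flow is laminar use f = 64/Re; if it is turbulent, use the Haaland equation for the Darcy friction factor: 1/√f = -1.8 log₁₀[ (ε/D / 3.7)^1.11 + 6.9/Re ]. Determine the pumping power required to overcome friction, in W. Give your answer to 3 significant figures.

A = πD²/4 = π(0.0104)²/4 = 8.495e-05 m²; mean velocity V = ṁ/(ρA) = 0.011/(657 · 8.495e-05) = 0.1971 m/s.
Reynolds number Re = ρVD/μ = 657 · 0.1971 · 0.0104 / 0.000167 = 8064.
Re > 4000 → turbulent. Relative roughness ε/D = 1.6e-06/0.0104 = 0.000154. Haaland: 1/√f = -1.8 log₁₀[(0.000154/3.7)^1.11 + 6.9/8064] = -1.8 log₁₀[1.37e-05 + 0.000856] = 5.509, so f = 0.03294.
Darcy-Weisbach: ΔP = f(L/D)(ρV²/2) = 0.03294·(13.7/0.0104)·(657·0.1971²/2) = 0.03294·1317·12.76 = 553.8 Pa.
Q = ṁ/ρ = 0.011/657 = 1.674e-05 m³/s.
Pumping power P = QΔP = 1.674e-05·553.8 = 0.009272 W = 0.00927 W.

P ≈ 0.00927 W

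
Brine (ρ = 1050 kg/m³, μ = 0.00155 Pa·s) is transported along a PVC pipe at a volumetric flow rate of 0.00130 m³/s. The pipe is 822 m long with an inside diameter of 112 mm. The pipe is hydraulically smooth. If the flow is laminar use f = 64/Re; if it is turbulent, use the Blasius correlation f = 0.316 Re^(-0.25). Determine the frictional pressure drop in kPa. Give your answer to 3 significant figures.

Cross-sectional area A = πD²/4 = π(0.112)²/4 = 0.009852 m²; mean velocity V = Q/A = 0.0013/0.009852 = 0.132 m/s.
Reynolds number Re = ρVD/μ = 1050 · 0.132 · 0.112 / 0.00155 = 1.001e+04.
Re > 4000 → turbulent. Smooth-pipe (Blasius): f = 0.316 Re^(-0.25) = 0.316/(1.001e+04)^0.25 = 0.03159.
Darcy-Weisbach: ΔP = f(L/D)(ρV²/2) = 0.03159·(822/0.112)·(1050·0.132²/2) = 0.03159·7339·9.141 = 2119 Pa.
ΔP = 2119 Pa = 2.12 kPa.

ΔP ≈ 2.12 kPa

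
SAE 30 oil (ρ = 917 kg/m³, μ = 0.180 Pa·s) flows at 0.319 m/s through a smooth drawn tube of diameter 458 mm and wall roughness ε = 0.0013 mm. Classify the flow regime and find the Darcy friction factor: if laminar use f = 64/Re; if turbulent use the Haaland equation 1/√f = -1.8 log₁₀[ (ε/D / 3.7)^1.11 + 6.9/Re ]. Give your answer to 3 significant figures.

Re = ρVD/μ = 917·0.319·0.458/0.18 = 744.3.
Re < 2300 → laminar, so f = 64/Re = 0.08599 (roughness is irrelevant in laminar flow).

f ≈ 0.0860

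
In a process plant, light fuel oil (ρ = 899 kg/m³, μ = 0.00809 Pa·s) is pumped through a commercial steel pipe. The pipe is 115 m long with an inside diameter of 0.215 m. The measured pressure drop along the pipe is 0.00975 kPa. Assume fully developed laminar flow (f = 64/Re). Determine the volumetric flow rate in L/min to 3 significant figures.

Q ≈ 33.0 L/min

For laminar flow, f = 64/Re with Re = ρVD/μ, so Darcy-Weisbach reduces to ΔP = 32μLV/D². Solving for V: V = ΔP·D²/(32μL) = 9.75·(0.215)²/(32·0.00809·115) = 0.01514 m/s.
Check: Re = ρVD/μ = 899·0.01514·0.215/0.00809 = 361.7 < 2300, so the laminar assumption holds.
Q = V·A = 0.01514·(π/4·0.215²) = 0.0005496 m³/s = 33.0 L/min.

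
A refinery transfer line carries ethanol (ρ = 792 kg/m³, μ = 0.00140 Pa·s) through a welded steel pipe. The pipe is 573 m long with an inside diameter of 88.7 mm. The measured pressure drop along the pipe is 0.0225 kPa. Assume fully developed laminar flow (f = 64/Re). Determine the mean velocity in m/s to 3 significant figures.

For laminar flow, f = 64/Re with Re = ρVD/μ, so Darcy-Weisbach reduces to ΔP = 32μLV/D². Solving for V: V = ΔP·D²/(32μL) = 22.5·(0.0887)²/(32·0.0014·573) = 0.006896 m/s.
Check: Re = ρVD/μ = 792·0.006896·0.0887/0.0014 = 346 < 2300, so the laminar assumption holds.

V ≈ 0.00690 m/s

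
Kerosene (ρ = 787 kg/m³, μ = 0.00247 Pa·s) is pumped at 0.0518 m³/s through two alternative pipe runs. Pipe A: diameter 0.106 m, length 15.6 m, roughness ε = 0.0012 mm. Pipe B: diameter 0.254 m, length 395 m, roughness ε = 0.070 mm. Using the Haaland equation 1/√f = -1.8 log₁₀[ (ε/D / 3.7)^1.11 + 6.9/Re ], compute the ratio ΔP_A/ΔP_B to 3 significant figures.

ΔP_A/ΔP_B ≈ 2.47

Pipe A: V = Q/A = 0.0518/0.008825 = 5.87 m/s; Re = 1.982e+05; ε/D = 1.13e-05; Haaland → f = 0.01559; ΔP_A = f(L/D)(ρV²/2) = 3.111e+04 Pa.
Pipe B: V = Q/A = 0.0518/0.05067 = 1.022 m/s; Re = 8.273e+04; ε/D = 0.000276; Haaland → f = 0.01968; ΔP_B = f(L/D)(ρV²/2) = 1.259e+04 Pa.
ΔP_A/ΔP_B = 3.111e+04/1.259e+04 = 2.47.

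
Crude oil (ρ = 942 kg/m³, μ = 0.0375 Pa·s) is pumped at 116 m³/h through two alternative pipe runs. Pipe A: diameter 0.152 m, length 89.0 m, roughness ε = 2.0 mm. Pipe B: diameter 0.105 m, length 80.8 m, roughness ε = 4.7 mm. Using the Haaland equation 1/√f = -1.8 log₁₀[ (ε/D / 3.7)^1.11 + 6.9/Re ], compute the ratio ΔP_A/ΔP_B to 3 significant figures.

ΔP_A/ΔP_B ≈ 0.118

Pipe A: V = Q/A = 0.03222/0.01815 = 1.776 m/s; Re = 6780; ε/D = 0.0132; Haaland → f = 0.0481; ΔP_A = f(L/D)(ρV²/2) = 4.183e+04 Pa.
Pipe B: V = Q/A = 0.03222/0.008659 = 3.721 m/s; Re = 9815; ε/D = 0.0448; Haaland → f = 0.07073; ΔP_B = f(L/D)(ρV²/2) = 3.55e+05 Pa.
ΔP_A/ΔP_B = 4.183e+04/3.55e+05 = 0.118.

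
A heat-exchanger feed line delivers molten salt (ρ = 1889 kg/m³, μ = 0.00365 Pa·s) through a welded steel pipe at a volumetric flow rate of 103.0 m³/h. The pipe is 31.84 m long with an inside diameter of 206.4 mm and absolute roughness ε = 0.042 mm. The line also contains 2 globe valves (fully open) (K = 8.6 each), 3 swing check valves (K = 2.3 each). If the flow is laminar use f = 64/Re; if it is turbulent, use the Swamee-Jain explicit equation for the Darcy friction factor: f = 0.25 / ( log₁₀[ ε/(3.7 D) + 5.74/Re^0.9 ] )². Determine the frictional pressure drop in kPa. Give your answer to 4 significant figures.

Q = 103.0 m³/h = 103.0/3600 = 0.02861 m³/s.
Cross-sectional area A = πD²/4 = π(0.2064)²/4 = 0.03346 m²; mean velocity V = Q/A = 0.02861/0.03346 = 0.8551 m/s.
Reynolds number Re = ρVD/μ = 1889 · 0.8551 · 0.2064 / 0.00365 = 9.134e+04.
Re > 4000 → turbulent. Relative roughness ε/D = 4.2e-05/0.2064 = 0.000203. Swamee-Jain: f = 0.25/(log₁₀[0.000203/3.7 + 5.74/9.134e+04^0.9])² = 0.25/(log₁₀[5.5e-05 + 0.000197])² = 0.25/(-3.599)² = 0.0193.
Total minor-loss coefficient ΣK = 2·8.6 + 3·2.3 = 24.1.
ΔP = [f·L/D + ΣK]·(ρV²/2) = [0.0193·31.84/0.2064 + 24.1]·(1889·0.8551²/2) = [2.978 + 24.1]·690.6 = 1.87e+04 Pa.
ΔP = 1.87e+04 Pa = 18.70 kPa.

ΔP ≈ 18.70 kPa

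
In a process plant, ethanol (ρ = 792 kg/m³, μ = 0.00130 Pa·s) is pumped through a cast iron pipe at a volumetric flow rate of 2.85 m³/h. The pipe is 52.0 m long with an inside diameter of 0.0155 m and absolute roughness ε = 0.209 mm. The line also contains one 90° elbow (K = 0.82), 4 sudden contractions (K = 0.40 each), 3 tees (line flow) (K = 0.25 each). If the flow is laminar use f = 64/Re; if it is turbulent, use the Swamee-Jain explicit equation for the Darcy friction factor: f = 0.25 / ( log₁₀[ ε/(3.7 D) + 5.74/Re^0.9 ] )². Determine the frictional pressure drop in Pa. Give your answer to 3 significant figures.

ΔP ≈ 1.04×10^6 Pa

Q = 2.85 m³/h = 2.85/3600 = 0.0007917 m³/s.
Cross-sectional area A = πD²/4 = π(0.0155)²/4 = 0.0001887 m²; mean velocity V = Q/A = 0.0007917/0.0001887 = 4.196 m/s.
Reynolds number Re = ρVD/μ = 792 · 4.196 · 0.0155 / 0.0013 = 3.962e+04.
Re > 4000 → turbulent. Relative roughness ε/D = 0.000209/0.0155 = 0.0135. Swamee-Jain: f = 0.25/(log₁₀[0.0135/3.7 + 5.74/3.962e+04^0.9])² = 0.25/(log₁₀[0.00364 + 0.000418])² = 0.25/(-2.391)² = 0.04372.
Total minor-loss coefficient ΣK = 1·0.82 + 4·0.4 + 3·0.25 = 3.17.
ΔP = [f·L/D + ΣK]·(ρV²/2) = [0.04372·52/0.0155 + 3.17]·(792·4.196²/2) = [146.7 + 3.17]·6971 = 1.045e+06 Pa.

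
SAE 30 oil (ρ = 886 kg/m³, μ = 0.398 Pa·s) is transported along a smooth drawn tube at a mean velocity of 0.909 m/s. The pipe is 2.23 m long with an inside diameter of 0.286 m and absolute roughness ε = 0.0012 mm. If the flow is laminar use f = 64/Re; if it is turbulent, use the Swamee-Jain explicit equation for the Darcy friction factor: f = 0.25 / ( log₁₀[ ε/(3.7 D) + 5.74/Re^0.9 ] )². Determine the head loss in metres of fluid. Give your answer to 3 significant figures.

Reynolds number Re = ρVD/μ = 886 · 0.909 · 0.286 / 0.398 = 578.7.
Re < 2300 → laminar flow, so f = 64/Re = 64/578.7 = 0.1106 (the turbulent correlation is not needed).
Darcy-Weisbach: ΔP = f(L/D)(ρV²/2) = 0.1106·(2.23/0.286)·(886·0.909²/2) = 0.1106·7.797·366 = 315.6 Pa.
Head loss h_f = ΔP/(ρg) = 315.6/(886·9.81) = 0.0363 m.

h_f ≈ 0.0363 m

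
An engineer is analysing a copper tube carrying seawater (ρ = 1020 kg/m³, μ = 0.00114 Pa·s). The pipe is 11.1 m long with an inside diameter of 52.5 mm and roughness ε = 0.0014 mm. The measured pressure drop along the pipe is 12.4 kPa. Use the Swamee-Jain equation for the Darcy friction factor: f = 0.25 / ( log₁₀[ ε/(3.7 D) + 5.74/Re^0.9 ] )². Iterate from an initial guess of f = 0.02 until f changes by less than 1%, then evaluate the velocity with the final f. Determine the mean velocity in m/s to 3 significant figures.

V ≈ 2.57 m/s

Rearranging Darcy-Weisbach: V = √(2·ΔP·D/(f·L·ρ)). With ε/D = 1.4e-06/0.0525 = 2.67e-05, iterate starting from f = 0.02:
  f = 0.02 → V = √(2·1.24e+04·0.0525/(0.02·11.1·1020)) = 2.398 m/s; Re = ρVD/μ = 1.126e+05; f → 0.0176
  f = 0.0176 → V = 2.556 m/s; Re = 1.201e+05; f → 0.01738
  f = 0.01738 → V = 2.572 m/s; Re = 1.208e+05; f → 0.01736
Converged (Δf/f < 1%). With the final f = 0.01736: V = √(2·1.24e+04·0.0525/(0.01736·11.1·1020)) = 2.574 m/s.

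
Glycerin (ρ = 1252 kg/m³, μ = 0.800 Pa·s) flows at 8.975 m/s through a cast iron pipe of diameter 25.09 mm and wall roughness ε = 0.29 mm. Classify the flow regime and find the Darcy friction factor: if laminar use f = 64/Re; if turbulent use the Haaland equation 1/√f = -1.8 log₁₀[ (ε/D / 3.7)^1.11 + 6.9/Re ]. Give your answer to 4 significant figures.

Re = ρVD/μ = 1252·8.975·0.02509/0.8 = 352.4.
Re < 2300 → laminar, so f = 64/Re = 0.1816 (roughness is irrelevant in laminar flow).

f ≈ 0.1816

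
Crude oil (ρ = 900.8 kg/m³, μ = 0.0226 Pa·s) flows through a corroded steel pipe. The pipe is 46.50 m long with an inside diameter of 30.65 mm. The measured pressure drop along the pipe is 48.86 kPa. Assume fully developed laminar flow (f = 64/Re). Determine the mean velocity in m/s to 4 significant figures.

For laminar flow, f = 64/Re with Re = ρVD/μ, so Darcy-Weisbach reduces to ΔP = 32μLV/D². Solving for V: V = ΔP·D²/(32μL) = 4.886e+04·(0.03065)²/(32·0.0226·46.5) = 1.365 m/s.
Check: Re = ρVD/μ = 900.8·1.365·0.03065/0.0226 = 1667 < 2300, so the laminar assumption holds.

V ≈ 1.365 m/s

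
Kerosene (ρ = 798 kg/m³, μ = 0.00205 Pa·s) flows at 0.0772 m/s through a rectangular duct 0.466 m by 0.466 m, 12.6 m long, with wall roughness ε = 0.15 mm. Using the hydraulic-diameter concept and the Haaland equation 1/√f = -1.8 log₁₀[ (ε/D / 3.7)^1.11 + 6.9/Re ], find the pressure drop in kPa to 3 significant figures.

ΔP ≈ 0.00184 kPa

Hydraulic diameter D_h = 4A/P = 4·(0.466·0.466)/(2·(0.466+0.466)) = 0.8686/1.864 = 0.466 m.
Re = ρVD_h/μ = 798·0.0772·0.466/0.00205 = 1.4e+04.
ε/D_h = 0.00015/0.466 = 0.000322; Haaland gives 1/√f = -1.8 log₁₀[3.11e-05+0.000493] = 5.905, so f = 0.02867.
ΔP = f(L/D_h)(ρV²/2) = 0.02867·12.6/0.466·2.378 = 1.844 Pa.
ΔP = 0.00184 kPa.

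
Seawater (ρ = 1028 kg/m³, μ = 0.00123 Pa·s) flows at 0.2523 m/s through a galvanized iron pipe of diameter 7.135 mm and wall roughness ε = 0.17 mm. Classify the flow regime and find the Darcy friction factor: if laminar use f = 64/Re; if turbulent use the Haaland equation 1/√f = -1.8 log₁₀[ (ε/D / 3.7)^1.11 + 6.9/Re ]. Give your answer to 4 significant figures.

Re = ρVD/μ = 1028·0.2523·0.007135/0.00123 = 1505.
Re < 2300 → laminar, so f = 64/Re = 0.04254 (roughness is irrelevant in laminar flow).

f ≈ 0.04254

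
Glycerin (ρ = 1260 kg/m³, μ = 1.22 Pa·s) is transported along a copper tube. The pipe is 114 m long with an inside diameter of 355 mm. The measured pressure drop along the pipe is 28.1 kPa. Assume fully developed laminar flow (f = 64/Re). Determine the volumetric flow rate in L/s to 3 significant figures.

For laminar flow, f = 64/Re with Re = ρVD/μ, so Darcy-Weisbach reduces to ΔP = 32μLV/D². Solving for V: V = ΔP·D²/(32μL) = 2.81e+04·(0.355)²/(32·1.22·114) = 0.7957 m/s.
Check: Re = ρVD/μ = 1260·0.7957·0.355/1.22 = 291.7 < 2300, so the laminar assumption holds.
Q = V·A = 0.7957·(π/4·0.355²) = 0.07876 m³/s = 78.8 L/s.

Q ≈ 78.8 L/s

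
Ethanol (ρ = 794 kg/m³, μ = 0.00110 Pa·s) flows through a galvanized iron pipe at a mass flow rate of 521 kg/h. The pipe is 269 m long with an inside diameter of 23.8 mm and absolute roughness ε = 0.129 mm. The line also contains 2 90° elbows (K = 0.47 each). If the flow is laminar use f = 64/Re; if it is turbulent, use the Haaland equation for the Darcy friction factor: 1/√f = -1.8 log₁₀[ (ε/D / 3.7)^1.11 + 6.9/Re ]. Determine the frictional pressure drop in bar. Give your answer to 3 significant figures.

ΔP ≈ 0.303 bar

ṁ = 521 kg/h = 521/3600 = 0.1447 kg/s.
A = πD²/4 = π(0.0238)²/4 = 0.0004449 m²; mean velocity V = ṁ/(ρA) = 0.1447/(794 · 0.0004449) = 0.4097 m/s.
Reynolds number Re = ρVD/μ = 794 · 0.4097 · 0.0238 / 0.0011 = 7038.
Re > 4000 → turbulent. Relative roughness ε/D = 0.000129/0.0238 = 0.00542. Haaland: 1/√f = -1.8 log₁₀[(0.00542/3.7)^1.11 + 6.9/7038] = -1.8 log₁₀[0.000715 + 0.00098] = 4.988, so f = 0.0402.
Total minor-loss coefficient ΣK = 2·0.47 = 0.94.
ΔP = [f·L/D + ΣK]·(ρV²/2) = [0.0402·269/0.0238 + 0.94]·(794·0.4097²/2) = [454.4 + 0.94]·66.64 = 3.034e+04 Pa.
ΔP = 3.034e+04 Pa = 0.303 bar.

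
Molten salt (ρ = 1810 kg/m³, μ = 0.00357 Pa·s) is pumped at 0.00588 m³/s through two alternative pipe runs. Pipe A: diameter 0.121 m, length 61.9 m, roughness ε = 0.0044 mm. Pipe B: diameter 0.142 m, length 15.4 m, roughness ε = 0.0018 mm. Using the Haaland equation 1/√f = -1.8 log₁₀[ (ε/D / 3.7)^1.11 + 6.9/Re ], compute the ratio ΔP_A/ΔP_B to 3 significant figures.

ΔP_A/ΔP_B ≈ 8.63

Pipe A: V = Q/A = 0.00588/0.0115 = 0.5113 m/s; Re = 3.137e+04; ε/D = 3.64e-05; Haaland → f = 0.02314; ΔP_A = f(L/D)(ρV²/2) = 2801 Pa.
Pipe B: V = Q/A = 0.00588/0.01584 = 0.3713 m/s; Re = 2.673e+04; ε/D = 1.27e-05; Haaland → f = 0.02399; ΔP_B = f(L/D)(ρV²/2) = 324.6 Pa.
ΔP_A/ΔP_B = 2801/324.6 = 8.63.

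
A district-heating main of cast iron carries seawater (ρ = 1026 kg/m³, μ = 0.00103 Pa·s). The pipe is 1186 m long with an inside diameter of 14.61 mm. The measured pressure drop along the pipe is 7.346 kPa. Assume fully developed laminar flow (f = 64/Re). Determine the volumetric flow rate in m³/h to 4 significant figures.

Q ≈ 0.02421 m³/h

For laminar flow, f = 64/Re with Re = ρVD/μ, so Darcy-Weisbach reduces to ΔP = 32μLV/D². Solving for V: V = ΔP·D²/(32μL) = 7346·(0.01461)²/(32·0.00103·1186) = 0.04011 m/s.
Check: Re = ρVD/μ = 1026·0.04011·0.01461/0.00103 = 583.8 < 2300, so the laminar assumption holds.
Q = V·A = 0.04011·(π/4·0.01461²) = 6.725e-06 m³/s = 0.02421 m³/h.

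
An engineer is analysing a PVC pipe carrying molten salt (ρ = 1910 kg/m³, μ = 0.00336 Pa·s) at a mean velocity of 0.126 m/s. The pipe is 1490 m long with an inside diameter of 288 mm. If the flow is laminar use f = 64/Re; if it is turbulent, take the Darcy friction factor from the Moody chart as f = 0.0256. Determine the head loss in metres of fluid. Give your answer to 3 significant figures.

h_f ≈ 0.107 m

Reynolds number Re = ρVD/μ = 1910 · 0.126 · 0.288 / 0.00336 = 2.063e+04.
Re > 4000 → turbulent; use the Moody-chart value f = 0.0256.
Darcy-Weisbach: ΔP = f(L/D)(ρV²/2) = 0.0256·(1490/0.288)·(1910·0.126²/2) = 0.0256·5174·15.16 = 2008 Pa.
Head loss h_f = ΔP/(ρg) = 2008/(1910·9.81) = 0.107 m.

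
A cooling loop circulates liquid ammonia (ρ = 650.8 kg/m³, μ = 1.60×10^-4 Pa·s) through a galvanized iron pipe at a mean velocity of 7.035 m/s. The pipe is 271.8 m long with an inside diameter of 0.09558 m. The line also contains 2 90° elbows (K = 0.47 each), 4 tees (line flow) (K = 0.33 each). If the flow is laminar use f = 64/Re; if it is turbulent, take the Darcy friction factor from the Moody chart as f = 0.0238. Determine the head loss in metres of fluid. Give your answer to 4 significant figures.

h_f ≈ 176.4 m

Reynolds number Re = ρVD/μ = 650.8 · 7.035 · 0.09558 / 0.00016 = 2.735e+06.
Re > 4000 → turbulent; use the Moody-chart value f = 0.0238.
Total minor-loss coefficient ΣK = 2·0.47 + 4·0.33 = 2.26.
ΔP = [f·L/D + ΣK]·(ρV²/2) = [0.0238·271.8/0.09558 + 2.26]·(650.8·7.035²/2) = [67.68 + 2.26]·1.61e+04 = 1.126e+06 Pa.
Head loss h_f = ΔP/(ρg) = 1.126e+06/(650.8·9.81) = 176.4 m.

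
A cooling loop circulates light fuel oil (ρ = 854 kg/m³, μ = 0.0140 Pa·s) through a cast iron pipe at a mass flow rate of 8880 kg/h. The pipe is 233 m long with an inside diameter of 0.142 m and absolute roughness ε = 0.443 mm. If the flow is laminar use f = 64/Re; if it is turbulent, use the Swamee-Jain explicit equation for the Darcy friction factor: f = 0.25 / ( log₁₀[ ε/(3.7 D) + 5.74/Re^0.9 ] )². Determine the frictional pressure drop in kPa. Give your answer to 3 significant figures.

ΔP ≈ 0.944 kPa

ṁ = 8880 kg/h = 8880/3600 = 2.467 kg/s.
A = πD²/4 = π(0.142)²/4 = 0.01584 m²; mean velocity V = ṁ/(ρA) = 2.467/(854 · 0.01584) = 0.1824 m/s.
Reynolds number Re = ρVD/μ = 854 · 0.1824 · 0.142 / 0.014 = 1580.
Re < 2300 → laminar flow, so f = 64/Re = 64/1580 = 0.04051 (the turbulent correlation is not needed).
Darcy-Weisbach: ΔP = f(L/D)(ρV²/2) = 0.04051·(233/0.142)·(854·0.1824²/2) = 0.04051·1641·14.2 = 944.2 Pa.
ΔP = 944.2 Pa = 0.944 kPa.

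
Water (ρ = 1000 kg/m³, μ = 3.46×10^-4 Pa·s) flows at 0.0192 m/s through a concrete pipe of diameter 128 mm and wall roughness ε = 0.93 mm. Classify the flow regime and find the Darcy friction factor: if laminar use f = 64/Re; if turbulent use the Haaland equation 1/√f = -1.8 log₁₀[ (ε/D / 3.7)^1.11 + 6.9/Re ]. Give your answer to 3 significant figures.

f ≈ 0.0421

Re = ρVD/μ = 1000·0.0192·0.128/0.000346 = 7103.
Re > 4000 → turbulent. ε/D = 0.00093/0.128 = 0.00727; Haaland: 1/√f = -1.8 log₁₀[0.000989 + 0.000971] = 4.874, so f = 0.0421.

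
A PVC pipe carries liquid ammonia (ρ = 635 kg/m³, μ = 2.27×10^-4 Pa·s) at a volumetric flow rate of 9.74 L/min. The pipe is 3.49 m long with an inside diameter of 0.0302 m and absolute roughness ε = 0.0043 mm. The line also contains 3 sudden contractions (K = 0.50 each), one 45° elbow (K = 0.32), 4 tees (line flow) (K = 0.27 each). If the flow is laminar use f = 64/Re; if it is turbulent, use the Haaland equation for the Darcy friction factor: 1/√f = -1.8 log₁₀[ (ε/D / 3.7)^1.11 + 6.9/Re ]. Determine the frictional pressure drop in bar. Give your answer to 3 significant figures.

ΔP ≈ 9.68×10^-4 bar

Q = 9.74 L/min = 9.74/60000 = 0.0001623 m³/s.
Cross-sectional area A = πD²/4 = π(0.0302)²/4 = 0.0007163 m²; mean velocity V = Q/A = 0.0001623/0.0007163 = 0.2266 m/s.
Reynolds number Re = ρVD/μ = 635 · 0.2266 · 0.0302 / 0.000227 = 1.915e+04.
Re > 4000 → turbulent. Relative roughness ε/D = 4.3e-06/0.0302 = 0.000142. Haaland: 1/√f = -1.8 log₁₀[(0.000142/3.7)^1.11 + 6.9/1.915e+04] = -1.8 log₁₀[1.26e-05 + 0.00036] = 6.171, so f = 0.02626.
Total minor-loss coefficient ΣK = 3·0.5 + 1·0.32 + 4·0.27 = 2.9.
ΔP = [f·L/D + ΣK]·(ρV²/2) = [0.02626·3.49/0.0302 + 2.9]·(635·0.2266²/2) = [3.035 + 2.9]·16.31 = 96.77 Pa.
ΔP = 96.77 Pa = 9.68×10^-4 bar.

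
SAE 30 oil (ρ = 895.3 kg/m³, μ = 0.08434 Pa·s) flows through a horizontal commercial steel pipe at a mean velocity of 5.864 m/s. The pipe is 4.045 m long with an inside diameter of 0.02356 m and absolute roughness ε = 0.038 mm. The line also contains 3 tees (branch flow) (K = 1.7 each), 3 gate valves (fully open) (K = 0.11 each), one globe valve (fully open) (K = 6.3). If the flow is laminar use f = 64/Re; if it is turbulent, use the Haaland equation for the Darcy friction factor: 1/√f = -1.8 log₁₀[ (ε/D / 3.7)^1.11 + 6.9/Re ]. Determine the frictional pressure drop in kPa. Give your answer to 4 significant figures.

ΔP ≈ 295.9 kPa

Reynolds number Re = ρVD/μ = 895.3 · 5.864 · 0.02356 / 0.0843 = 1467.
Re < 2300 → laminar flow, so f = 64/Re = 64/1467 = 0.04364 (the turbulent correlation is not needed).
Total minor-loss coefficient ΣK = 3·1.7 + 3·0.11 + 1·6.3 = 11.7.
ΔP = [f·L/D + ΣK]·(ρV²/2) = [0.04364·4.045/0.02356 + 11.7]·(895.3·5.864²/2) = [7.492 + 11.7]·1.539e+04 = 2.959e+05 Pa.
ΔP = 2.959e+05 Pa = 295.9 kPa.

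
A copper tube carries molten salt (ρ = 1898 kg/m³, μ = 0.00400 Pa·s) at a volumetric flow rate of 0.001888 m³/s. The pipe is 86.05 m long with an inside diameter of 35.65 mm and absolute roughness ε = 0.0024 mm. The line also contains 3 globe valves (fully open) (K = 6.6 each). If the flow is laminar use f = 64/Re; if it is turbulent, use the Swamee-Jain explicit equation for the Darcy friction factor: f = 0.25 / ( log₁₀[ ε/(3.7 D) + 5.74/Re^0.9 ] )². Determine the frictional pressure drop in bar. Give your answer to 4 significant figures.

ΔP ≈ 2.576 bar

Cross-sectional area A = πD²/4 = π(0.03565)²/4 = 0.0009982 m²; mean velocity V = Q/A = 0.001888/0.0009982 = 1.891 m/s.
Reynolds number Re = ρVD/μ = 1898 · 1.891 · 0.03565 / 0.004 = 3.2e+04.
Re > 4000 → turbulent. Relative roughness ε/D = 2.4e-06/0.03565 = 6.73e-05. Swamee-Jain: f = 0.25/(log₁₀[6.73e-05/3.7 + 5.74/3.2e+04^0.9])² = 0.25/(log₁₀[1.82e-05 + 0.000506])² = 0.25/(-3.28)² = 0.02323.
Total minor-loss coefficient ΣK = 3·6.6 = 19.8.
ΔP = [f·L/D + ΣK]·(ρV²/2) = [0.02323·86.05/0.03565 + 19.8]·(1898·1.891²/2) = [56.08 + 19.8]·3395 = 2.576e+05 Pa.
ΔP = 2.576e+05 Pa = 2.576 bar.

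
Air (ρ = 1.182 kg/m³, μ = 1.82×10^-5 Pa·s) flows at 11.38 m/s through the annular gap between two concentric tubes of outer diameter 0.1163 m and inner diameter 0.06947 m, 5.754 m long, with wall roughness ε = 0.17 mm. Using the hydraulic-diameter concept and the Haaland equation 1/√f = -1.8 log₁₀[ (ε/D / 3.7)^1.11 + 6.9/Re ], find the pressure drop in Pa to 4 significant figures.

ΔP ≈ 286.6 Pa

Hydraulic diameter D_h = 4A/P = D_o - D_i = 0.1163 - 0.06947 = 0.04683 m.
Re = ρVD_h/μ = 1.182·11.38·0.04683/1.82e-05 = 3.461e+04.
ε/D_h = 0.00017/0.04683 = 0.00363; Haaland gives 1/√f = -1.8 log₁₀[0.000458+0.000199] = 5.728, so f = 0.03048.
ΔP = f(L/D_h)(ρV²/2) = 0.03048·5.754/0.04683·76.54 = 286.6 Pa.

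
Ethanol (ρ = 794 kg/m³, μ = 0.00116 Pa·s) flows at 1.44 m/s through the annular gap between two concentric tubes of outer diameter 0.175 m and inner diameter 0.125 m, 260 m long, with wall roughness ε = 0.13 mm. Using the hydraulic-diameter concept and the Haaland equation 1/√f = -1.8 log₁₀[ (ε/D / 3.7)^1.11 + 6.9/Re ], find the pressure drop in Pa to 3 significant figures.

Hydraulic diameter D_h = 4A/P = D_o - D_i = 0.175 - 0.125 = 0.05 m.
Re = ρVD_h/μ = 794·1.44·0.05/0.00116 = 4.928e+04.
ε/D_h = 0.00013/0.05 = 0.0026; Haaland gives 1/√f = -1.8 log₁₀[0.000316+0.00014] = 6.014, so f = 0.02765.
ΔP = f(L/D_h)(ρV²/2) = 0.02765·260/0.05·823.2 = 1.184e+05 Pa.

ΔP ≈ 118000 Pa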